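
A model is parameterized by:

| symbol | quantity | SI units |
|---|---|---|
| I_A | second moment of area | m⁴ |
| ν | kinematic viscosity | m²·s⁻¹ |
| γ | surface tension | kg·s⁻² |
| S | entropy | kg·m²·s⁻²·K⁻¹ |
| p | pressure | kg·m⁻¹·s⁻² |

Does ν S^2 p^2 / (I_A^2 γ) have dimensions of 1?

no

Sum the exponent of each base dimension across the product:
  M: −2·[I_A]_M + [ν]_M − [γ]_M + 2·[S]_M + 2·[p]_M = −2·(0) + (0) − (1) + 2·(1) + 2·(1) = 3
  L: −2·[I_A]_L + [ν]_L − [γ]_L + 2·[S]_L + 2·[p]_L = −2·(4) + (2) − (0) + 2·(2) + 2·(-1) = -4
  T: −2·[I_A]_T + [ν]_T − [γ]_T + 2·[S]_T + 2·[p]_T = −2·(0) + (-1) − (-2) + 2·(-2) + 2·(-2) = -7
  Θ: −2·[I_A]_Θ + [ν]_Θ − [γ]_Θ + 2·[S]_Θ + 2·[p]_Θ = −2·(0) + (0) − (0) + 2·(-1) + 2·(0) = -2
Net dimensions [M³ L⁻⁴ T⁻⁷ Θ⁻²] ≠ [1] — not dimensionless.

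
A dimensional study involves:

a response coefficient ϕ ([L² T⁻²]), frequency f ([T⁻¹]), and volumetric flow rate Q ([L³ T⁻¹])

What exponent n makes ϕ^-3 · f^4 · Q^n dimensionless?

Balance the L exponent: (3)·n from Q, plus −3·(2) + 4·(0) = -6 from the rest, must sum to zero.
3n − 6 = 0, so n = 2.

2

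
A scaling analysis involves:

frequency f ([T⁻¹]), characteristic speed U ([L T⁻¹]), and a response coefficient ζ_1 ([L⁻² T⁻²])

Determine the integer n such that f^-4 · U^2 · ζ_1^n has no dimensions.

1

Balance the L exponent: (-2)·n from ζ_1, plus −4·(0) + 2·(1) = 2 from the rest, must sum to zero.
-2n + 2 = 0, so n = 1.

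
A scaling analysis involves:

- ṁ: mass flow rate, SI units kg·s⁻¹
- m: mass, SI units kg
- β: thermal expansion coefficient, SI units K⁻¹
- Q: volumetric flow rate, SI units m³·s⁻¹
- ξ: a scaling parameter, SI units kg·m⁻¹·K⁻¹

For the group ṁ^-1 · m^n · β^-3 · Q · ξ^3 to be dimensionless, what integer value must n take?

Balance the M exponent: (1)·n from m, plus −(1) − 3·(0) + (0) + 3·(1) = 2 from the rest, must sum to zero.
n + 2 = 0, so n = -2.

-2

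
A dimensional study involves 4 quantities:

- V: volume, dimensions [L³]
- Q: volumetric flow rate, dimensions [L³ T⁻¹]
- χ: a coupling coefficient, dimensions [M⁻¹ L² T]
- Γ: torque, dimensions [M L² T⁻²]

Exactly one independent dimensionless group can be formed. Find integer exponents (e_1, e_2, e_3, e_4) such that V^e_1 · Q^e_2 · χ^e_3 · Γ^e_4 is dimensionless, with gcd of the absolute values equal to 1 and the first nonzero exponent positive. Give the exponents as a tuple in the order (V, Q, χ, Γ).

(1, 3, -3, -3)

M: e_1·(0) + e_2·(0) + e_3·(-1) + e_4·(1) = 0
L: e_1·(3) + e_2·(3) + e_3·(2) + e_4·(2) = 0
T: e_1·(0) + e_2·(-1) + e_3·(1) + e_4·(-2) = 0
Solving this homogeneous linear system for the smallest-integer solution (first nonzero entry positive) gives (1, 3, -3, -3).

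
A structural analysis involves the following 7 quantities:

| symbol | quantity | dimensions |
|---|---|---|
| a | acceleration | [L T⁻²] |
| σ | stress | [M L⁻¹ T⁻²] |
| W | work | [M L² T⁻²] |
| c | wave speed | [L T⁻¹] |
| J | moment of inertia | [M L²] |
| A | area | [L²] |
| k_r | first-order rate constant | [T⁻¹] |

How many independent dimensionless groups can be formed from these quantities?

4

There are 7 variables and 3 base dimensions (M, L, T).
The dimension matrix has rank 3.
Independent dimensionless groups: 7 − 3 = 4.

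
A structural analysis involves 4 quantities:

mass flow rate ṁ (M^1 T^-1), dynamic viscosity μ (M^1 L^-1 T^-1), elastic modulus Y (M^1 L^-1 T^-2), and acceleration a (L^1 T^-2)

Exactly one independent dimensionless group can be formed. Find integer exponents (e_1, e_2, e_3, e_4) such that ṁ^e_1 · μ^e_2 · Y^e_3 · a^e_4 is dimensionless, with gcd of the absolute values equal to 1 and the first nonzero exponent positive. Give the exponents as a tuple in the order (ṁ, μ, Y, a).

(1, -3, 2, -1)

M: e_1·(1) + e_2·(1) + e_3·(1) + e_4·(0) = 0
L: e_1·(0) + e_2·(-1) + e_3·(-1) + e_4·(1) = 0
T: e_1·(-1) + e_2·(-1) + e_3·(-2) + e_4·(-2) = 0
Solving this homogeneous linear system for the smallest-integer solution (first nonzero entry positive) gives (1, -3, 2, -1).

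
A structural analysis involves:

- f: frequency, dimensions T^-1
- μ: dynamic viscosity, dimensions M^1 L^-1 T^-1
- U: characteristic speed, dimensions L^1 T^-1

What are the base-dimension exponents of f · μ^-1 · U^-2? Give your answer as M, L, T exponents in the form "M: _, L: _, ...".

Collect each base-dimension exponent across the product:
  M: (0) − (1) − 2·(0) = -1
  L: (0) − (-1) − 2·(1) = -1
  T: (-1) − (-1) − 2·(-1) = 2
So the dimensions are [M⁻¹ L⁻¹ T²].

M: -1, L: -1, T: 2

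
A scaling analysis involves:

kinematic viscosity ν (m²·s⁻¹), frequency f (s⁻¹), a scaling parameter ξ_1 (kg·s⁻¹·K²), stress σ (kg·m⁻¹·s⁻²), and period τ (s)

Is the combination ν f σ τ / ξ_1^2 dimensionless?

no

Sum the exponent of each base dimension across the product:
  M: [ν]_M + [f]_M − 2·[ξ_1]_M + [σ]_M + [τ]_M = (0) + (0) − 2·(1) + (1) + (0) = -1
  L: [ν]_L + [f]_L − 2·[ξ_1]_L + [σ]_L + [τ]_L = (2) + (0) − 2·(0) + (-1) + (0) = 1
  T: [ν]_T + [f]_T − 2·[ξ_1]_T + [σ]_T + [τ]_T = (-1) + (-1) − 2·(-1) + (-2) + (1) = -1
  Θ: [ν]_Θ + [f]_Θ − 2·[ξ_1]_Θ + [σ]_Θ + [τ]_Θ = (0) + (0) − 2·(2) + (0) + (0) = -4
Net dimensions [M⁻¹ L T⁻¹ Θ⁻⁴] ≠ [1] — not dimensionless.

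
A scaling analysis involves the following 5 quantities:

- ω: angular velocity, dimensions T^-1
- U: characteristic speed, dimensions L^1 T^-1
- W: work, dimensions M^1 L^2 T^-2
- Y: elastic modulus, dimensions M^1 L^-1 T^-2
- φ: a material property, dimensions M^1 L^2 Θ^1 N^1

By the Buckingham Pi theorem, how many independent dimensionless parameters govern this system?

1

There are 5 variables and 5 base dimensions (M, L, T, Θ, N).
The dimension matrix has rank 4 (less than 5: the dimension vectors are linearly dependent).
Independent dimensionless groups: 5 − 4 = 1.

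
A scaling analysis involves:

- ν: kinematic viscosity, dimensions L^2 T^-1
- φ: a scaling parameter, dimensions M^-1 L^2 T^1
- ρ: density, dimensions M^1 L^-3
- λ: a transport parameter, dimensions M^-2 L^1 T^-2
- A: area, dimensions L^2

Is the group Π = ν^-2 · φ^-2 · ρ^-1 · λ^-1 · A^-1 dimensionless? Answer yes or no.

no

Sum the exponent of each base dimension across the product:
  M: −2·[ν]_M − 2·[φ]_M − [ρ]_M − [λ]_M − [A]_M = −2·(0) − 2·(-1) − (1) − (-2) − (0) = 3
  L: −2·[ν]_L − 2·[φ]_L − [ρ]_L − [λ]_L − [A]_L = −2·(2) − 2·(2) − (-3) − (1) − (2) = -8
  T: −2·[ν]_T − 2·[φ]_T − [ρ]_T − [λ]_T − [A]_T = −2·(-1) − 2·(1) − (0) − (-2) − (0) = 2
Net dimensions [M³ L⁻⁸ T²] ≠ [1] — not dimensionless.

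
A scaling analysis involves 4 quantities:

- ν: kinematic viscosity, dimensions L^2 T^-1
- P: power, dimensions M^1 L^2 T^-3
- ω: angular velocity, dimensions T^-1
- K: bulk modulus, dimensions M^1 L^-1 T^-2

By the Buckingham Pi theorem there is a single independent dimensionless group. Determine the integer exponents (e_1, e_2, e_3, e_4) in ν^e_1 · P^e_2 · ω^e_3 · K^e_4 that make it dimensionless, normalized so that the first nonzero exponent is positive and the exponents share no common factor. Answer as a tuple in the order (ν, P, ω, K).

M: e_1·(0) + e_2·(1) + e_3·(0) + e_4·(1) = 0
L: e_1·(2) + e_2·(2) + e_3·(0) + e_4·(-1) = 0
T: e_1·(-1) + e_2·(-3) + e_3·(-1) + e_4·(-2) = 0
Solving this homogeneous linear system for the smallest-integer solution (first nonzero entry positive) gives (3, -2, -1, 2).

(3, -2, -1, 2)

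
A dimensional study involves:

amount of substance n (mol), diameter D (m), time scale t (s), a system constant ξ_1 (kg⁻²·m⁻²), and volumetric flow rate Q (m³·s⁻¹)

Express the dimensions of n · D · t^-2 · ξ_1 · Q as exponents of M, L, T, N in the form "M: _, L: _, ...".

Collect each base-dimension exponent across the product:
  M: (0) + (0) − 2·(0) + (-2) + (0) = -2
  L: (0) + (1) − 2·(0) + (-2) + (3) = 2
  T: (0) + (0) − 2·(1) + (0) + (-1) = -3
  N: (1) + (0) − 2·(0) + (0) + (0) = 1
So the dimensions are [M⁻² L² T⁻³ N].

M: -2, L: 2, T: -3, N: 1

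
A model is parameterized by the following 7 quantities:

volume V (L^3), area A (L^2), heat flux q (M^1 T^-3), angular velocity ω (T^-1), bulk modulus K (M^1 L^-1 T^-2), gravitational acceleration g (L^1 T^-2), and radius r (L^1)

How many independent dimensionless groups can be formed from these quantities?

4

There are 7 variables and 3 base dimensions (M, L, T).
The dimension matrix has rank 3.
Independent dimensionless groups: 7 − 3 = 4.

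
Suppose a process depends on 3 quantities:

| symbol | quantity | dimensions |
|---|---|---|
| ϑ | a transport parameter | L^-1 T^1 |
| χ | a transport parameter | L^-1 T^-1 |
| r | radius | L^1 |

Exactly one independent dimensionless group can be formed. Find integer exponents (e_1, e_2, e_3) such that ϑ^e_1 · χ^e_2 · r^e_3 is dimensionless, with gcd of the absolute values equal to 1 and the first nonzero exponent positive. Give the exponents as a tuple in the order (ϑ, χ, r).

(1, 1, 2)

L: e_1·(-1) + e_2·(-1) + e_3·(1) = 0
T: e_1·(1) + e_2·(-1) + e_3·(0) = 0
Solving this homogeneous linear system for the smallest-integer solution (first nonzero entry positive) gives (1, 1, 2).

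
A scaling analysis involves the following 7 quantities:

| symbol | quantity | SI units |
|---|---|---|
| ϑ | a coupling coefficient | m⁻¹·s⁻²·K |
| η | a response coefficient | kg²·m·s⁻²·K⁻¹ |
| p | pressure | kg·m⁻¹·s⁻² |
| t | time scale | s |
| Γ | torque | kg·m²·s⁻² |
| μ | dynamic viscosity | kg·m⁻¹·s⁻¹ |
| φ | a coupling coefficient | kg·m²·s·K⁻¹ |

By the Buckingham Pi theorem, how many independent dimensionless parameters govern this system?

3

There are 7 variables and 4 base dimensions (M, L, T, Θ).
The dimension matrix has rank 4.
Independent dimensionless groups: 7 − 4 = 3.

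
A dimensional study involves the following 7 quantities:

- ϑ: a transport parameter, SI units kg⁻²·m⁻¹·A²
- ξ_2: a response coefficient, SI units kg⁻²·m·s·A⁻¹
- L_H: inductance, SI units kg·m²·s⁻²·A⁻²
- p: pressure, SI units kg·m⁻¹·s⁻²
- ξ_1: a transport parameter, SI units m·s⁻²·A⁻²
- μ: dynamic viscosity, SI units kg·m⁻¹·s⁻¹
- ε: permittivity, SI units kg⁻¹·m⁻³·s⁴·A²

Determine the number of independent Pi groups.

There are 7 variables and 4 base dimensions (M, L, T, I).
The dimension matrix has rank 4.
Independent dimensionless groups: 7 − 4 = 3.

3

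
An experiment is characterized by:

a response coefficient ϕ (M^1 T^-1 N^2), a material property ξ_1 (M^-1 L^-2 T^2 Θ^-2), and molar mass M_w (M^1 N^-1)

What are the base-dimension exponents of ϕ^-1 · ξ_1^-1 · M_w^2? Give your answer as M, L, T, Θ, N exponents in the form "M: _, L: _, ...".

M: 2, L: 2, T: -1, Θ: 2, N: -4

Collect each base-dimension exponent across the product:
  M: −(1) − (-1) + 2·(1) = 2
  L: −(0) − (-2) + 2·(0) = 2
  T: −(-1) − (2) + 2·(0) = -1
  Θ: −(0) − (-2) + 2·(0) = 2
  N: −(2) − (0) + 2·(-1) = -4
So the dimensions are [M² L² T⁻¹ Θ² N⁻⁴].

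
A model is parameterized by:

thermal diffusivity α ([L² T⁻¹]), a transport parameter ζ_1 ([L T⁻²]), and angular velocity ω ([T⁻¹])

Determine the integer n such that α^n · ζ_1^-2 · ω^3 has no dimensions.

1

Balance the L exponent: (2)·n from α, plus −2·(1) + 3·(0) = -2 from the rest, must sum to zero.
2n − 2 = 0, so n = 1.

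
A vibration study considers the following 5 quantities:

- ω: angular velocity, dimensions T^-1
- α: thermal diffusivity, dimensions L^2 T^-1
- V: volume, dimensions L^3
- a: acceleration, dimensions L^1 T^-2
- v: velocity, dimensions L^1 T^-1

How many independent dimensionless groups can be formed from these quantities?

There are 5 variables and 2 base dimensions (L, T).
The dimension matrix has rank 2.
Independent dimensionless groups: 5 − 2 = 3.

3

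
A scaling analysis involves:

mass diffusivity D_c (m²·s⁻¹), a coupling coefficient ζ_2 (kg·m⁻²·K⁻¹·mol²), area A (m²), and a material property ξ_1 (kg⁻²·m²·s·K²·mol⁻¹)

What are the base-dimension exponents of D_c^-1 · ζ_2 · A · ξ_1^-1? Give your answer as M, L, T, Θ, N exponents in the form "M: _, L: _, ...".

M: 3, L: -4, T: 0, Θ: -3, N: 3

Collect each base-dimension exponent across the product:
  M: −(0) + (1) + (0) − (-2) = 3
  L: −(2) + (-2) + (2) − (2) = -4
  T: −(-1) + (0) + (0) − (1) = 0
  Θ: −(0) + (-1) + (0) − (2) = -3
  N: −(0) + (2) + (0) − (-1) = 3
So the dimensions are [M³ L⁻⁴ Θ⁻³ N³].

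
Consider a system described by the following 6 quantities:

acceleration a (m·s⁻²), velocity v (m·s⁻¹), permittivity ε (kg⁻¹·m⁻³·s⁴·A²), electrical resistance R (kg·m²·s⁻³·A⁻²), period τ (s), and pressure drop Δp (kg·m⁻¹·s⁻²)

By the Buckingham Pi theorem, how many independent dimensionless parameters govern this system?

2

There are 6 variables and 4 base dimensions (M, L, T, I).
The dimension matrix has rank 4.
Independent dimensionless groups: 6 − 4 = 2.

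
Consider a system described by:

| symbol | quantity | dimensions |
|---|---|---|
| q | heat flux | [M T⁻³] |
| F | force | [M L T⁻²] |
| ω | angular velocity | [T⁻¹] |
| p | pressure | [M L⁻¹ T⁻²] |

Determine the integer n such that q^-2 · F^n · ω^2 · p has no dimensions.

Balance the M exponent: (1)·n from F, plus −2·(1) + 2·(0) + (1) = -1 from the rest, must sum to zero.
n − 1 = 0, so n = 1.

1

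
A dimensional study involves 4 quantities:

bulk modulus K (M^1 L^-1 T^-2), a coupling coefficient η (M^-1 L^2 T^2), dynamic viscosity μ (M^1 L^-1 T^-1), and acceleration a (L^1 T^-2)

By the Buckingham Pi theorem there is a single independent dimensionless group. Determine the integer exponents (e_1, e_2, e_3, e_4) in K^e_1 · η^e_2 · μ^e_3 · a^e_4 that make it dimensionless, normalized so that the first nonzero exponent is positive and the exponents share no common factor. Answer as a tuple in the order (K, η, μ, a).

M: e_1·(1) + e_2·(-1) + e_3·(1) + e_4·(0) = 0
L: e_1·(-1) + e_2·(2) + e_3·(-1) + e_4·(1) = 0
T: e_1·(-2) + e_2·(2) + e_3·(-1) + e_4·(-2) = 0
Solving this homogeneous linear system for the smallest-integer solution (first nonzero entry positive) gives (3, 1, -2, -1).

(3, 1, -2, -1)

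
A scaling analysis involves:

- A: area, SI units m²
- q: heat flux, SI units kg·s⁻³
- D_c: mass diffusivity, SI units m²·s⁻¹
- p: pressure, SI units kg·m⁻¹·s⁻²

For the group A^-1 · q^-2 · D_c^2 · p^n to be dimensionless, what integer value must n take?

Balance the M exponent: (1)·n from p, plus −(0) − 2·(1) + 2·(0) = -2 from the rest, must sum to zero.
n − 2 = 0, so n = 2.

2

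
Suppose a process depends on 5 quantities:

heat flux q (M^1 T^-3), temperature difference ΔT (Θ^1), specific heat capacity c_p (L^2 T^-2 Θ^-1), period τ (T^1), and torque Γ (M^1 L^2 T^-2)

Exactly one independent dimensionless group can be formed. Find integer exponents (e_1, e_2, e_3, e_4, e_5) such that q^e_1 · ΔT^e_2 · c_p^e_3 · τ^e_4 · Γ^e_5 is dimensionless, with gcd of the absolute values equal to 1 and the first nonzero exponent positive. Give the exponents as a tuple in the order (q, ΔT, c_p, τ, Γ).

(1, 1, 1, 3, -1)

M: e_1·(1) + e_2·(0) + e_3·(0) + e_4·(0) + e_5·(1) = 0
L: e_1·(0) + e_2·(0) + e_3·(2) + e_4·(0) + e_5·(2) = 0
T: e_1·(-3) + e_2·(0) + e_3·(-2) + e_4·(1) + e_5·(-2) = 0
Θ: e_1·(0) + e_2·(1) + e_3·(-1) + e_4·(0) + e_5·(0) = 0
Solving this homogeneous linear system for the smallest-integer solution (first nonzero entry positive) gives (1, 1, 1, 3, -1).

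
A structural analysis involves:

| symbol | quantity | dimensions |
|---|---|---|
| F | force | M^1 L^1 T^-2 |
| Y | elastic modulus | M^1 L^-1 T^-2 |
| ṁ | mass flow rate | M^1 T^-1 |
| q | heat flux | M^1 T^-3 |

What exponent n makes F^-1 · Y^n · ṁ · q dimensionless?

-1

Balance the M exponent: (1)·n from Y, plus −(1) + (1) + (1) = 1 from the rest, must sum to zero.
n + 1 = 0, so n = -1.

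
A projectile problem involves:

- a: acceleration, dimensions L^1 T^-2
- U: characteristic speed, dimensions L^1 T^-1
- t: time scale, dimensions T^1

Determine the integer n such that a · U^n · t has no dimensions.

Balance the L exponent: (1)·n from U, plus (1) + (0) = 1 from the rest, must sum to zero.
n + 1 = 0, so n = -1.

-1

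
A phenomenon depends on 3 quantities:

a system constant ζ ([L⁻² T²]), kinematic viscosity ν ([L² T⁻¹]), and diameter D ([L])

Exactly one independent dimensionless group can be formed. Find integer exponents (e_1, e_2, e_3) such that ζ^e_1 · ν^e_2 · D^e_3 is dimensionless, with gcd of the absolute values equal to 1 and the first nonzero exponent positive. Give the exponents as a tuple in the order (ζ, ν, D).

(1, 2, -2)

L: e_1·(-2) + e_2·(2) + e_3·(1) = 0
T: e_1·(2) + e_2·(-1) + e_3·(0) = 0
Solving this homogeneous linear system for the smallest-integer solution (first nonzero entry positive) gives (1, 2, -2).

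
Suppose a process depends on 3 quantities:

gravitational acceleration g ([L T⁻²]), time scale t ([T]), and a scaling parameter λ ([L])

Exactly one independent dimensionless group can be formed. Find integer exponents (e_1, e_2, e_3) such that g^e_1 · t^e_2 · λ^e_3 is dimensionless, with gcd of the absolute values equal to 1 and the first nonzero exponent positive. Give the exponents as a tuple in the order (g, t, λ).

(1, 2, -1)

L: e_1·(1) + e_2·(0) + e_3·(1) = 0
T: e_1·(-2) + e_2·(1) + e_3·(0) = 0
Solving this homogeneous linear system for the smallest-integer solution (first nonzero entry positive) gives (1, 2, -1).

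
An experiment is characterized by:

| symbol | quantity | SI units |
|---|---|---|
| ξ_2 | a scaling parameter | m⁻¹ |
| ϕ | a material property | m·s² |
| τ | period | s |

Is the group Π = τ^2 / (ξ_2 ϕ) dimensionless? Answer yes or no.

yes

Sum the exponent of each base dimension across the product:
  L: −[ξ_2]_L − [ϕ]_L + 2·[τ]_L = −(-1) − (1) + 2·(0) = 0
  T: −[ξ_2]_T − [ϕ]_T + 2·[τ]_T = −(0) − (2) + 2·(1) = 0
All base exponents vanish — dimensionless.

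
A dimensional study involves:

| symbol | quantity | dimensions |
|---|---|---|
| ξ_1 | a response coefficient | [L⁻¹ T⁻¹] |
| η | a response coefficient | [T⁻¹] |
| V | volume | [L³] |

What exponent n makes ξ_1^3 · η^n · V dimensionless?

Balance the T exponent: (-1)·n from η, plus 3·(-1) + (0) = -3 from the rest, must sum to zero.
−n − 3 = 0, so n = -3.

-3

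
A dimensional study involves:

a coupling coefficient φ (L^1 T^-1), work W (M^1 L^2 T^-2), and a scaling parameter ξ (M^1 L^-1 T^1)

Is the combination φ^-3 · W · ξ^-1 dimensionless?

yes

Sum the exponent of each base dimension across the product:
  M: −3·[φ]_M + [W]_M − [ξ]_M = −3·(0) + (1) − (1) = 0
  L: −3·[φ]_L + [W]_L − [ξ]_L = −3·(1) + (2) − (-1) = 0
  T: −3·[φ]_T + [W]_T − [ξ]_T = −3·(-1) + (-2) − (1) = 0
All base exponents vanish — dimensionless.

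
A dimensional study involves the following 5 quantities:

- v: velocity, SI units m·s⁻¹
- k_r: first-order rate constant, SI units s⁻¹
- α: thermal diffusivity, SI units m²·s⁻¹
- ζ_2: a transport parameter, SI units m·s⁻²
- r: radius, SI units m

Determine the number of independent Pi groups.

There are 5 variables and 2 base dimensions (L, T).
The dimension matrix has rank 2.
Independent dimensionless groups: 5 − 2 = 3.

3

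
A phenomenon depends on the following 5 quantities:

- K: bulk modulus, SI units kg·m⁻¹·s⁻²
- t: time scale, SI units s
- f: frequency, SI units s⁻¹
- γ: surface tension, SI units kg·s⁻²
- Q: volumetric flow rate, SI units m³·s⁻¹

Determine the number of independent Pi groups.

2

There are 5 variables and 3 base dimensions (M, L, T).
The dimension matrix has rank 3.
Independent dimensionless groups: 5 − 3 = 2.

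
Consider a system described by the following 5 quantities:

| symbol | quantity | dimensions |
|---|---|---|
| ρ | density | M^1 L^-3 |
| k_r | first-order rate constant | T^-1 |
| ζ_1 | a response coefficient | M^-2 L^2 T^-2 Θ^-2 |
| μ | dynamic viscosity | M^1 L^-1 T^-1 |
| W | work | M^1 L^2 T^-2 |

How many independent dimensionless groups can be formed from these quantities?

There are 5 variables and 4 base dimensions (M, L, T, Θ).
The dimension matrix has rank 4.
Independent dimensionless groups: 5 − 4 = 1.

1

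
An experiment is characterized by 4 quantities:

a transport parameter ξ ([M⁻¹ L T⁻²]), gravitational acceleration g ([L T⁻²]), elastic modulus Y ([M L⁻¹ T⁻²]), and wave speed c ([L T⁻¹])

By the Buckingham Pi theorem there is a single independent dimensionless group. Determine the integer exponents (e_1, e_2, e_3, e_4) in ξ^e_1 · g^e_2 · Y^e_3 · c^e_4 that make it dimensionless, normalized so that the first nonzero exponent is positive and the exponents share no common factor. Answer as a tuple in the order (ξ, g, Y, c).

M: e_1·(-1) + e_2·(0) + e_3·(1) + e_4·(0) = 0
L: e_1·(1) + e_2·(1) + e_3·(-1) + e_4·(1) = 0
T: e_1·(-2) + e_2·(-2) + e_3·(-2) + e_4·(-1) = 0
Solving this homogeneous linear system for the smallest-integer solution (first nonzero entry positive) gives (1, -4, 1, 4).

(1, -4, 1, 4)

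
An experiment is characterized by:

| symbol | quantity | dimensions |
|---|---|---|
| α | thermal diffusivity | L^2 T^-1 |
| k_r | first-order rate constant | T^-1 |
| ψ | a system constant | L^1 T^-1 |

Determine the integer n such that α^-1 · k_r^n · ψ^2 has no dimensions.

-1

Balance the T exponent: (-1)·n from k_r, plus −(-1) + 2·(-1) = -1 from the rest, must sum to zero.
−n − 1 = 0, so n = -1.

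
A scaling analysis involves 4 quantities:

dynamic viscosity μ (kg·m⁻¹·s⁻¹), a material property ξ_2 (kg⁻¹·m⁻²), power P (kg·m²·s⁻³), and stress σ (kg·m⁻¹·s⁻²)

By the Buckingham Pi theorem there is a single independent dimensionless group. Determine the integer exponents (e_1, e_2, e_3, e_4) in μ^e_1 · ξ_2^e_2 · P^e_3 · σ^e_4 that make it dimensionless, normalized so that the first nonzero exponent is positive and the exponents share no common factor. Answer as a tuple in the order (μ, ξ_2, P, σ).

M: e_1·(1) + e_2·(-1) + e_3·(1) + e_4·(1) = 0
L: e_1·(-1) + e_2·(-2) + e_3·(2) + e_4·(-1) = 0
T: e_1·(-1) + e_2·(0) + e_3·(-3) + e_4·(-2) = 0
Solving this homogeneous linear system for the smallest-integer solution (first nonzero entry positive) gives (3, 1, 1, -3).

(3, 1, 1, -3)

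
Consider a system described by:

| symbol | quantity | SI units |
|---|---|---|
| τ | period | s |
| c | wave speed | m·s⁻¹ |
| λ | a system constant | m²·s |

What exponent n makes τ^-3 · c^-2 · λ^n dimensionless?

1

Balance the L exponent: (2)·n from λ, plus −3·(0) − 2·(1) = -2 from the rest, must sum to zero.
2n − 2 = 0, so n = 1.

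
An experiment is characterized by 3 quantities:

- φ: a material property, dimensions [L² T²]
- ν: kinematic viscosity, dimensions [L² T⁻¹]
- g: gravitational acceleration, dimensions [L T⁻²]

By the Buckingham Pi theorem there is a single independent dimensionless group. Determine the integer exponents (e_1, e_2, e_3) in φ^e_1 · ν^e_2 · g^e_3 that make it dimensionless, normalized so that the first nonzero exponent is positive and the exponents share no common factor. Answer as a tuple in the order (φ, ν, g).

L: e_1·(2) + e_2·(2) + e_3·(1) = 0
T: e_1·(2) + e_2·(-1) + e_3·(-2) = 0
Solving this homogeneous linear system for the smallest-integer solution (first nonzero entry positive) gives (1, -2, 2).

(1, -2, 2)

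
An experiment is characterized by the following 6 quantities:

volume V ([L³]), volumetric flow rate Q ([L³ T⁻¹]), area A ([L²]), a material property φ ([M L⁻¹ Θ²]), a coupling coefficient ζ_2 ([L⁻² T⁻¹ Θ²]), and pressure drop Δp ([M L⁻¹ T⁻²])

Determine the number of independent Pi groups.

2

There are 6 variables and 4 base dimensions (M, L, T, Θ).
The dimension matrix has rank 4.
Independent dimensionless groups: 6 − 4 = 2.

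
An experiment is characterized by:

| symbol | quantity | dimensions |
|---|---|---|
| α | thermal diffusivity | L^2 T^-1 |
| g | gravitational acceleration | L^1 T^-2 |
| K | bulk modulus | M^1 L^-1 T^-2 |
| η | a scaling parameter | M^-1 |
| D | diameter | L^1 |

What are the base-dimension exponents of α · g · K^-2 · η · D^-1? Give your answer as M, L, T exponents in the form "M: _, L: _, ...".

Collect each base-dimension exponent across the product:
  M: (0) + (0) − 2·(1) + (-1) − (0) = -3
  L: (2) + (1) − 2·(-1) + (0) − (1) = 4
  T: (-1) + (-2) − 2·(-2) + (0) − (0) = 1
So the dimensions are [M⁻³ L⁴ T].

M: -3, L: 4, T: 1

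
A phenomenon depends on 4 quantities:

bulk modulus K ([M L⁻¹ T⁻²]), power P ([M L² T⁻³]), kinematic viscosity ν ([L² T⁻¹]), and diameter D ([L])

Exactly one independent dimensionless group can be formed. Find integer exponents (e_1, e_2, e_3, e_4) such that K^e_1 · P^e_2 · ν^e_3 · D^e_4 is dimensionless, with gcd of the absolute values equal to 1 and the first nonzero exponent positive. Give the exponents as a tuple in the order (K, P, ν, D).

M: e_1·(1) + e_2·(1) + e_3·(0) + e_4·(0) = 0
L: e_1·(-1) + e_2·(2) + e_3·(2) + e_4·(1) = 0
T: e_1·(-2) + e_2·(-3) + e_3·(-1) + e_4·(0) = 0
Solving this homogeneous linear system for the smallest-integer solution (first nonzero entry positive) gives (1, -1, 1, 1).

(1, -1, 1, 1)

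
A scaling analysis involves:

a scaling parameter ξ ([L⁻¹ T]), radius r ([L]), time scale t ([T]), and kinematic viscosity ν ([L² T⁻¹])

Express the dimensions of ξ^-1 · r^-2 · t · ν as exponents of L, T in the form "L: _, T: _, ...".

Collect each base-dimension exponent across the product:
  L: −(-1) − 2·(1) + (0) + (2) = 1
  T: −(1) − 2·(0) + (1) + (-1) = -1
So the dimensions are [L T⁻¹].

L: 1, T: -1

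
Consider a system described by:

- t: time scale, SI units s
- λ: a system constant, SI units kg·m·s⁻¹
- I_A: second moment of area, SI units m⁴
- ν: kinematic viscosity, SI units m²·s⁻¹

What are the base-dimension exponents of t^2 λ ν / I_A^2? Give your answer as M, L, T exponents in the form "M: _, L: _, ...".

M: 1, L: -5, T: 0

Collect each base-dimension exponent across the product:
  M: 2·(0) + (1) − 2·(0) + (0) = 1
  L: 2·(0) + (1) − 2·(4) + (2) = -5
  T: 2·(1) + (-1) − 2·(0) + (-1) = 0
So the dimensions are [M L⁻⁵].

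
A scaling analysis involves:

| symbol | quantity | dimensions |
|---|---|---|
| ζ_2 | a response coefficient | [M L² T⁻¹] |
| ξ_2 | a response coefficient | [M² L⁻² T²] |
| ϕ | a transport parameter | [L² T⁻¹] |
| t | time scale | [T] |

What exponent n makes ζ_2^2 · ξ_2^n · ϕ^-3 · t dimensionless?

-1

Balance the M exponent: (2)·n from ξ_2, plus 2·(1) − 3·(0) + (0) = 2 from the rest, must sum to zero.
2n + 2 = 0, so n = -1.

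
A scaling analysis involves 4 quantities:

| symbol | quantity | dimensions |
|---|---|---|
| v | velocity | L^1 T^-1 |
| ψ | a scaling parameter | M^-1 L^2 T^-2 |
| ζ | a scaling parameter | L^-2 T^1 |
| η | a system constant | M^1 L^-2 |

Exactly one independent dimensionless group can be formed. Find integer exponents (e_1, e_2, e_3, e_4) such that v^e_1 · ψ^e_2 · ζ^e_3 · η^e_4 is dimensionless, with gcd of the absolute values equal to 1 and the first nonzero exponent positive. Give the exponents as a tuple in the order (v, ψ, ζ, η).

(4, -1, 2, -1)

M: e_1·(0) + e_2·(-1) + e_3·(0) + e_4·(1) = 0
L: e_1·(1) + e_2·(2) + e_3·(-2) + e_4·(-2) = 0
T: e_1·(-1) + e_2·(-2) + e_3·(1) + e_4·(0) = 0
Solving this homogeneous linear system for the smallest-integer solution (first nonzero entry positive) gives (4, -1, 2, -1).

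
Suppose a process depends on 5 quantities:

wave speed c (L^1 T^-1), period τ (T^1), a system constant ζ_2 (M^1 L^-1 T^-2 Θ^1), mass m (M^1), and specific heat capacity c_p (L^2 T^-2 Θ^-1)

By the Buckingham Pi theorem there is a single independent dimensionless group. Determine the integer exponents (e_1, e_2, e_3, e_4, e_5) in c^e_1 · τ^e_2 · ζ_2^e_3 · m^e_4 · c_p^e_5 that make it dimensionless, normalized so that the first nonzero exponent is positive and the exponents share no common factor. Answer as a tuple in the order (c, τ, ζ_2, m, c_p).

(1, -3, -1, 1, -1)

M: e_1·(0) + e_2·(0) + e_3·(1) + e_4·(1) + e_5·(0) = 0
L: e_1·(1) + e_2·(0) + e_3·(-1) + e_4·(0) + e_5·(2) = 0
T: e_1·(-1) + e_2·(1) + e_3·(-2) + e_4·(0) + e_5·(-2) = 0
Θ: e_1·(0) + e_2·(0) + e_3·(1) + e_4·(0) + e_5·(-1) = 0
Solving this homogeneous linear system for the smallest-integer solution (first nonzero entry positive) gives (1, -3, -1, 1, -1).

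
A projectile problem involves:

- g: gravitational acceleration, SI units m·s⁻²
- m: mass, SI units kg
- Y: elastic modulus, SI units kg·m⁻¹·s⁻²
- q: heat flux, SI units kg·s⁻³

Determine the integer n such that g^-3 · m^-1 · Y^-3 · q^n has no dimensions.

Balance the M exponent: (1)·n from q, plus −3·(0) − (1) − 3·(1) = -4 from the rest, must sum to zero.
n − 4 = 0, so n = 4.

4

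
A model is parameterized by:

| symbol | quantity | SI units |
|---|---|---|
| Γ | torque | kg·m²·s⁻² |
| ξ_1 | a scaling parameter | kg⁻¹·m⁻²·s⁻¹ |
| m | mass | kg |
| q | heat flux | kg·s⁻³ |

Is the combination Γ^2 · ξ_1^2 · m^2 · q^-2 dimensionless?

Sum the exponent of each base dimension across the product:
  M: 2·[Γ]_M + 2·[ξ_1]_M + 2·[m]_M − 2·[q]_M = 2·(1) + 2·(-1) + 2·(1) − 2·(1) = 0
  L: 2·[Γ]_L + 2·[ξ_1]_L + 2·[m]_L − 2·[q]_L = 2·(2) + 2·(-2) + 2·(0) − 2·(0) = 0
  T: 2·[Γ]_T + 2·[ξ_1]_T + 2·[m]_T − 2·[q]_T = 2·(-2) + 2·(-1) + 2·(0) − 2·(-3) = 0
All base exponents vanish — dimensionless.

yes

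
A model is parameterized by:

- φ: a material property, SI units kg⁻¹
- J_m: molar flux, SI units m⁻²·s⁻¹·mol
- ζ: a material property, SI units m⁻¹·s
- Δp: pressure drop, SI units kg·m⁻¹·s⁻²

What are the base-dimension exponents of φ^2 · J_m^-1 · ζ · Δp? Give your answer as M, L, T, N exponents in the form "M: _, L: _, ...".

M: -1, L: 0, T: 0, N: -1

Collect each base-dimension exponent across the product:
  M: 2·(-1) − (0) + (0) + (1) = -1
  L: 2·(0) − (-2) + (-1) + (-1) = 0
  T: 2·(0) − (-1) + (1) + (-2) = 0
  N: 2·(0) − (1) + (0) + (0) = -1
So the dimensions are [M⁻¹ N⁻¹].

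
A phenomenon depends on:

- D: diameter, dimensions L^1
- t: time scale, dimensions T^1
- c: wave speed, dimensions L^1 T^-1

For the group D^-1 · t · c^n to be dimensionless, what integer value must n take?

Balance the L exponent: (1)·n from c, plus −(1) + (0) = -1 from the rest, must sum to zero.
n − 1 = 0, so n = 1.

1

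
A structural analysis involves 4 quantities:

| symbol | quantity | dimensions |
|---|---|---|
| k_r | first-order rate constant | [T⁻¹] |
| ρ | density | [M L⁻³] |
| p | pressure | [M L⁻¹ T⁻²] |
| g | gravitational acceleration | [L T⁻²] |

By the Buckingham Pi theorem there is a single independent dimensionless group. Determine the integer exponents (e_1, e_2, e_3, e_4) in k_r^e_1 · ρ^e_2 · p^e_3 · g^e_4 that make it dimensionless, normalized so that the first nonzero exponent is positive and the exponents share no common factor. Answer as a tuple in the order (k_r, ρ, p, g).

M: e_1·(0) + e_2·(1) + e_3·(1) + e_4·(0) = 0
L: e_1·(0) + e_2·(-3) + e_3·(-1) + e_4·(1) = 0
T: e_1·(-1) + e_2·(0) + e_3·(-2) + e_4·(-2) = 0
Solving this homogeneous linear system for the smallest-integer solution (first nonzero entry positive) gives (2, -1, 1, -2).

(2, -1, 1, -2)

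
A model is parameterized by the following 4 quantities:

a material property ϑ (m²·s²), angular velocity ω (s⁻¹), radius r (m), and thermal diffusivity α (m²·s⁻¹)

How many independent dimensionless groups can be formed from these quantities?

There are 4 variables and 2 base dimensions (L, T).
The dimension matrix has rank 2.
Independent dimensionless groups: 4 − 2 = 2.

2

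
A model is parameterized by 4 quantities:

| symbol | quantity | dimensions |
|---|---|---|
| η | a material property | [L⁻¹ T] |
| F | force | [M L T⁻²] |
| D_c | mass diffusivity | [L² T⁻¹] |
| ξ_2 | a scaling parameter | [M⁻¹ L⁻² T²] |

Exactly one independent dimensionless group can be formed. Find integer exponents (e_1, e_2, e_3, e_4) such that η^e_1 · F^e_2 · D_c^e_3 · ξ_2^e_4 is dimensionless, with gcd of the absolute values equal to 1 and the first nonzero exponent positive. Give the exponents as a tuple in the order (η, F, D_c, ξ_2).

(1, 1, 1, 1)

M: e_1·(0) + e_2·(1) + e_3·(0) + e_4·(-1) = 0
L: e_1·(-1) + e_2·(1) + e_3·(2) + e_4·(-2) = 0
T: e_1·(1) + e_2·(-2) + e_3·(-1) + e_4·(2) = 0
Solving this homogeneous linear system for the smallest-integer solution (first nonzero entry positive) gives (1, 1, 1, 1).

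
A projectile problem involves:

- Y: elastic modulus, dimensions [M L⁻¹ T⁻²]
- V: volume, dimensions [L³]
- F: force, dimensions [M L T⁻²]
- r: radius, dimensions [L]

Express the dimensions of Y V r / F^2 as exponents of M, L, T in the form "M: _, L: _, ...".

M: -1, L: 1, T: 2

Collect each base-dimension exponent across the product:
  M: (1) + (0) − 2·(1) + (0) = -1
  L: (-1) + (3) − 2·(1) + (1) = 1
  T: (-2) + (0) − 2·(-2) + (0) = 2
So the dimensions are [M⁻¹ L T²].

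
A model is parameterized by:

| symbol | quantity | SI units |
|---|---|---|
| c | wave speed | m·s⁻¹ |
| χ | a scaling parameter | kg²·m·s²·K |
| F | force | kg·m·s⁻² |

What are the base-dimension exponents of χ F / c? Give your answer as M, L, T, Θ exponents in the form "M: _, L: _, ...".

Collect each base-dimension exponent across the product:
  M: −(0) + (2) + (1) = 3
  L: −(1) + (1) + (1) = 1
  T: −(-1) + (2) + (-2) = 1
  Θ: −(0) + (1) + (0) = 1
So the dimensions are [M³ L T Θ].

M: 3, L: 1, T: 1, Θ: 1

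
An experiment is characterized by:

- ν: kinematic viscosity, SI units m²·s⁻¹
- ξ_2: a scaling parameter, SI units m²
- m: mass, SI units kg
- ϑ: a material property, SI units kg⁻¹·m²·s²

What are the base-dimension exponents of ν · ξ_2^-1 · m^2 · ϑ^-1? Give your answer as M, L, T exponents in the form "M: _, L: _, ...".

M: 3, L: -2, T: -3

Collect each base-dimension exponent across the product:
  M: (0) − (0) + 2·(1) − (-1) = 3
  L: (2) − (2) + 2·(0) − (2) = -2
  T: (-1) − (0) + 2·(0) − (2) = -3
So the dimensions are [M³ L⁻² T⁻³].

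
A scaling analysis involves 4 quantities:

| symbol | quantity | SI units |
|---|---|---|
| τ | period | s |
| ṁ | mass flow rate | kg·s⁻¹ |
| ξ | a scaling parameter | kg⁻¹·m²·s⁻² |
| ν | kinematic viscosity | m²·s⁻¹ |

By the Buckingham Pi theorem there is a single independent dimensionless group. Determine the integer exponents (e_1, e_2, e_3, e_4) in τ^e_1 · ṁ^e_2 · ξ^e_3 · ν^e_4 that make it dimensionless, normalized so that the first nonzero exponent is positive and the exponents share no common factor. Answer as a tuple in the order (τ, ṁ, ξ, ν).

M: e_1·(0) + e_2·(1) + e_3·(-1) + e_4·(0) = 0
L: e_1·(0) + e_2·(0) + e_3·(2) + e_4·(2) = 0
T: e_1·(1) + e_2·(-1) + e_3·(-2) + e_4·(-1) = 0
Solving this homogeneous linear system for the smallest-integer solution (first nonzero entry positive) gives (2, 1, 1, -1).

(2, 1, 1, -1)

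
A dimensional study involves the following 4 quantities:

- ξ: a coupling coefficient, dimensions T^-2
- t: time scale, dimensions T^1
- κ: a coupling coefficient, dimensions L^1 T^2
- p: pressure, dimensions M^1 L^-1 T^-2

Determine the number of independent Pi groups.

1

There are 4 variables and 3 base dimensions (M, L, T).
The dimension matrix has rank 3.
Independent dimensionless groups: 4 − 3 = 1.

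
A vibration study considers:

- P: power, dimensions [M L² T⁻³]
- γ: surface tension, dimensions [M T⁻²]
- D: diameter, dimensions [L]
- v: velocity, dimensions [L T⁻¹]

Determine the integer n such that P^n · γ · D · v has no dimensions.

Balance the M exponent: (1)·n from P, plus (1) + (0) + (0) = 1 from the rest, must sum to zero.
n + 1 = 0, so n = -1.

-1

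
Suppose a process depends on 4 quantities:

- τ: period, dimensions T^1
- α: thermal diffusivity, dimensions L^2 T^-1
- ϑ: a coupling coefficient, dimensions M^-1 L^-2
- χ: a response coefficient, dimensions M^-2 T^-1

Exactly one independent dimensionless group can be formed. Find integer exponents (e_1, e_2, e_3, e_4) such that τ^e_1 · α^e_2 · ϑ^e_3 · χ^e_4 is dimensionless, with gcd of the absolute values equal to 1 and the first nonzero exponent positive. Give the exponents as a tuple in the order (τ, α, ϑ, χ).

M: e_1·(0) + e_2·(0) + e_3·(-1) + e_4·(-2) = 0
L: e_1·(0) + e_2·(2) + e_3·(-2) + e_4·(0) = 0
T: e_1·(1) + e_2·(-1) + e_3·(0) + e_4·(-1) = 0
Solving this homogeneous linear system for the smallest-integer solution (first nonzero entry positive) gives (1, 2, 2, -1).

(1, 2, 2, -1)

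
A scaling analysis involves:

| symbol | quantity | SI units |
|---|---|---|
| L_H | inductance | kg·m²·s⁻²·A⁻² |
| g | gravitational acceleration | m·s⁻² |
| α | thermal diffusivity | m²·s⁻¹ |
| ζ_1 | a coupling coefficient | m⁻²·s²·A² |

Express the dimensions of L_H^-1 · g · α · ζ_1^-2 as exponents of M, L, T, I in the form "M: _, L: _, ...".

M: -1, L: 5, T: -5, I: -2

Collect each base-dimension exponent across the product:
  M: −(1) + (0) + (0) − 2·(0) = -1
  L: −(2) + (1) + (2) − 2·(-2) = 5
  T: −(-2) + (-2) + (-1) − 2·(2) = -5
  I: −(-2) + (0) + (0) − 2·(2) = -2
So the dimensions are [M⁻¹ L⁵ T⁻⁵ I⁻²].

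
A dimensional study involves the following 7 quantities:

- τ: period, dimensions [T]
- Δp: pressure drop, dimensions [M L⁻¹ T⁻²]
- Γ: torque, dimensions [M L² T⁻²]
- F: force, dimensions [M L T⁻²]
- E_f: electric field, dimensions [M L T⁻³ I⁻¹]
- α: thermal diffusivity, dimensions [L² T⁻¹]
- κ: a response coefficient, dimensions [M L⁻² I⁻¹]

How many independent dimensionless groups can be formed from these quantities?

3

There are 7 variables and 4 base dimensions (M, L, T, I).
The dimension matrix has rank 4.
Independent dimensionless groups: 7 − 4 = 3.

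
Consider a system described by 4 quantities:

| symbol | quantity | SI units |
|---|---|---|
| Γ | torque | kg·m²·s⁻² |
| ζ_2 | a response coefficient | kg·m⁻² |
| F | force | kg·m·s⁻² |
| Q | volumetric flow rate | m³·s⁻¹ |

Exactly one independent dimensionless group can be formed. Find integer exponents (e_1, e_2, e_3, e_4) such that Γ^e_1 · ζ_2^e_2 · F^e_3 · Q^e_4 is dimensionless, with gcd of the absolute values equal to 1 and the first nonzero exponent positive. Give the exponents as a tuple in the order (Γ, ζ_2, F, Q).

(3, -1, -2, -2)

M: e_1·(1) + e_2·(1) + e_3·(1) + e_4·(0) = 0
L: e_1·(2) + e_2·(-2) + e_3·(1) + e_4·(3) = 0
T: e_1·(-2) + e_2·(0) + e_3·(-2) + e_4·(-1) = 0
Solving this homogeneous linear system for the smallest-integer solution (first nonzero entry positive) gives (3, -1, -2, -2).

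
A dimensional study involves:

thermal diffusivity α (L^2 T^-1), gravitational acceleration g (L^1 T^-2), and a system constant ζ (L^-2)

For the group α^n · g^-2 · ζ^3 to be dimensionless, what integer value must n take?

Balance the L exponent: (2)·n from α, plus −2·(1) + 3·(-2) = -8 from the rest, must sum to zero.
2n − 8 = 0, so n = 4.

4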